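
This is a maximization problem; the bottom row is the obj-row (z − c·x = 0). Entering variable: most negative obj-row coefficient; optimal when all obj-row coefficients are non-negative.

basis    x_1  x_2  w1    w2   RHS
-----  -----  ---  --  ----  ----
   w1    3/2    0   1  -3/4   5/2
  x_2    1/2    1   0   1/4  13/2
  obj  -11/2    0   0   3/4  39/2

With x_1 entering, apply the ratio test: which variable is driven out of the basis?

Column x_1 entries and ratios — w1: (5/2)/(3/2) = 5/3; x_2: (13/2)/(1/2) = 13.
Smallest ratio is 5/3 in the row of w1, so w1 leaves.

w1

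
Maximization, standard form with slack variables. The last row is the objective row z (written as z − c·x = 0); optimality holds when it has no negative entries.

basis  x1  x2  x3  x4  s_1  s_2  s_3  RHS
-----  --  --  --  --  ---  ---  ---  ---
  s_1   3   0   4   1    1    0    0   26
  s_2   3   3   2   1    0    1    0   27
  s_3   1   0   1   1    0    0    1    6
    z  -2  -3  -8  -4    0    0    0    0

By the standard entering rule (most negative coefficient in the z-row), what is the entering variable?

Negative z-row entries: x1: -2, x2: -3, x3: -8, x4: -4.
The most negative is -8 in column x3, so x3 enters.

x3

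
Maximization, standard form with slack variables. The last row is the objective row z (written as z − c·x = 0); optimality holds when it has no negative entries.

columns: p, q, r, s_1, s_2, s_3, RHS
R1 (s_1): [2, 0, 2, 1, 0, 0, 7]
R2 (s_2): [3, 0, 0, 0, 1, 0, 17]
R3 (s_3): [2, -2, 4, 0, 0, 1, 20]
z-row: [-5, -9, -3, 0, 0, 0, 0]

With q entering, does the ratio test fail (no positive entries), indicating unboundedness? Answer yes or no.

yes

Every constraint-row entry in column q is ≤ 0, so increasing q is unbounded.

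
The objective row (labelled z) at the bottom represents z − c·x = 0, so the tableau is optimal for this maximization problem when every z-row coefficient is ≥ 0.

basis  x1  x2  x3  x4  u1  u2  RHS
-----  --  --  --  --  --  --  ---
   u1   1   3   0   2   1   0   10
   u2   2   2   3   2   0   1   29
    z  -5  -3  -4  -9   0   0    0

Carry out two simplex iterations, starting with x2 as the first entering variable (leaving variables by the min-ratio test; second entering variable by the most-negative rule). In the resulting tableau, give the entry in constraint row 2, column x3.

3

Ratio test on column x2 — row 1: 10/3 = 10/3; row 2: 29/2 = 29/2. Minimum is 10/3 at row 1 (u1 leaves); pivot element 3.
Divide row 1 by 3; eliminate column x2 from the other rows.
Second iteration: most negative z-row entry is -7 in column x4, so x4 enters.
Ratio test on column x4 — row 1: (10/3)/(2/3) = 5; row 2: (67/3)/(2/3) = 67/2. Minimum is 5 at row 1 (x2 leaves); pivot element 2/3.
Divide row 1 by 2/3; eliminate column x4 from the other rows.
After both pivots, the entry at constraint row 2, column x3 is 3.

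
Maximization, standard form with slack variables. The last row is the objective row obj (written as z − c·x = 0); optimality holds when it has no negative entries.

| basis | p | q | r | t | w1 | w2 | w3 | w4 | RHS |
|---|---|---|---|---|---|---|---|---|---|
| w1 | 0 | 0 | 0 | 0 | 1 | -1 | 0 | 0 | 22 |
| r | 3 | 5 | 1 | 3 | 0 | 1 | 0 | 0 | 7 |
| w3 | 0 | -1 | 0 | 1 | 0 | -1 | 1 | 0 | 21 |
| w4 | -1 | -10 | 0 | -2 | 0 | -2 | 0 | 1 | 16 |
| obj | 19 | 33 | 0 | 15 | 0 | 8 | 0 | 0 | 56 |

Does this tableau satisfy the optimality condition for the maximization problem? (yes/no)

Every obj-row coefficient is ≥ 0, so the tableau is optimal.

yes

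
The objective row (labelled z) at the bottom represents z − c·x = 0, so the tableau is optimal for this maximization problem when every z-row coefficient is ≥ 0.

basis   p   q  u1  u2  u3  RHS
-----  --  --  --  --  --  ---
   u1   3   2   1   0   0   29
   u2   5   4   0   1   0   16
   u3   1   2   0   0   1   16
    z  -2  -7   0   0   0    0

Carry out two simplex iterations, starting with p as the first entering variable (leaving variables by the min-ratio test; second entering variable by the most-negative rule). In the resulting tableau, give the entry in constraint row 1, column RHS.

Ratio test on column p — row 1: 29/3 = 29/3; row 2: 16/5 = 16/5; row 3: 16/1 = 16. Minimum is 16/5 at row 2 (u2 leaves); pivot element 5.
Divide row 2 by 5; eliminate column p from the other rows.
Second iteration: most negative z-row entry is -27/5 in column q, so q enters.
Ratio test on column q — row 1: entry -2/5 ≤ 0; row 2: (16/5)/(4/5) = 4; row 3: (64/5)/(6/5) = 32/3. Minimum is 4 at row 2 (p leaves); pivot element 4/5.
Divide row 2 by 4/5; eliminate column q from the other rows.
After both pivots, the entry at constraint row 1, column RHS is 21.

21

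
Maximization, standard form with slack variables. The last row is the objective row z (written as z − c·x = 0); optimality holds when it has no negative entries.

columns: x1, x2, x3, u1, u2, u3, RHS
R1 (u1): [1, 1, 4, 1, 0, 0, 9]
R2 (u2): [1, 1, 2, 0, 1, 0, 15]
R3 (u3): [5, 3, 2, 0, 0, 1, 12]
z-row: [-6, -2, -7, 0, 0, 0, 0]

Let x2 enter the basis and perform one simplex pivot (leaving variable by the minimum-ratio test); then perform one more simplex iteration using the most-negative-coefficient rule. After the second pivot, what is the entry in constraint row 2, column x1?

Ratio test on column x2 — row 1: 9/1 = 9; row 2: 15/1 = 15; row 3: 12/3 = 4. Minimum is 4 at row 3 (u3 leaves); pivot element 3.
Divide row 3 by 3; eliminate column x2 from the other rows.
Second iteration: most negative z-row entry is -17/3 in column x3, so x3 enters.
Ratio test on column x3 — row 1: 5/(10/3) = 3/2; row 2: 11/(4/3) = 33/4; row 3: 4/(2/3) = 6. Minimum is 3/2 at row 1 (u1 leaves); pivot element 10/3.
Divide row 1 by 10/3; eliminate column x3 from the other rows.
After both pivots, the entry at constraint row 2, column x1 is -2/5.

-2/5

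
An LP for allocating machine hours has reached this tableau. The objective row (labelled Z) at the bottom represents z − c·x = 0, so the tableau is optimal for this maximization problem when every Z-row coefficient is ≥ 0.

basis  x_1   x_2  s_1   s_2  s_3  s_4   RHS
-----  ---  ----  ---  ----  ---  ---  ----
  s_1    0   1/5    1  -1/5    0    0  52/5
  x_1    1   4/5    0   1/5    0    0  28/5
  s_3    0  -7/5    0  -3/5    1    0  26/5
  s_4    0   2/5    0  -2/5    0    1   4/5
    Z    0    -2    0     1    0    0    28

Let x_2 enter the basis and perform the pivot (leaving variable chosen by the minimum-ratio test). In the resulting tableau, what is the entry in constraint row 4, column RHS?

2

Ratio test on column x_2 — row 1: (52/5)/(1/5) = 52; row 2: (28/5)/(4/5) = 7; row 3: entry -7/5 ≤ 0; row 4: (4/5)/(2/5) = 2. Minimum is 2 at row 4 (s_4 leaves); pivot element 2/5.
Divide row 4 by 2/5; eliminate column x_2 from the other rows.
In the new row 4, the RHS entry is the old entry divided by the pivot: (4/5)/(2/5) = 2.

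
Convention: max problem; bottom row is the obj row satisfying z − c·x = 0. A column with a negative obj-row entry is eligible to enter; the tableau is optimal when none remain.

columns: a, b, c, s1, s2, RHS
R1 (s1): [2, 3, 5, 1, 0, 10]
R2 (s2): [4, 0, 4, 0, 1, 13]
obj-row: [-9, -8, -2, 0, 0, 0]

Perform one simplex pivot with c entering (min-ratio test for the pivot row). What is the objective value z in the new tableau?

4

Ratio test on column c — row 1: 10/5 = 2; row 2: 13/4 = 13/4. Minimum is 2 at row 1 (s1 leaves); pivot element 5.
Pivot on row 1; the obj-row RHS becomes 0 − (-2)·2 = 4.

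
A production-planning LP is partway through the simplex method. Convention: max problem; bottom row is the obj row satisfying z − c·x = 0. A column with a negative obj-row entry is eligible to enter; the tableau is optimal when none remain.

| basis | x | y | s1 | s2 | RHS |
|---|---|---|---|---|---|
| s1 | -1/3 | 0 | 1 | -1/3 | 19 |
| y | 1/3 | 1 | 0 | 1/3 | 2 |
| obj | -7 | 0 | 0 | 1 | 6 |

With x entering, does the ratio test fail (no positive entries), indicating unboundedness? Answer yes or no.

Column x has positive entries in row(s) 2, so the ratio test bounds it — not unbounded.

no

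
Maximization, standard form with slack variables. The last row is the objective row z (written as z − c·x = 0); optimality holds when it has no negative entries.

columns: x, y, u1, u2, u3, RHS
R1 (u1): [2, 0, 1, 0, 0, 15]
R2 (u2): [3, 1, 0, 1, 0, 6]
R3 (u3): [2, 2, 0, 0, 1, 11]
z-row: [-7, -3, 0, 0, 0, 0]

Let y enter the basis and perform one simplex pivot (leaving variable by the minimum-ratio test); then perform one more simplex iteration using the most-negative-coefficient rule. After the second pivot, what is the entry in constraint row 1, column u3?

Ratio test on column y — row 1: entry 0 ≤ 0; row 2: 6/1 = 6; row 3: 11/2 = 11/2. Minimum is 11/2 at row 3 (u3 leaves); pivot element 2.
Divide row 3 by 2; eliminate column y from the other rows.
Second iteration: most negative z-row entry is -4 in column x, so x enters.
Ratio test on column x — row 1: 15/2 = 15/2; row 2: (1/2)/2 = 1/4; row 3: (11/2)/1 = 11/2. Minimum is 1/4 at row 2 (u2 leaves); pivot element 2.
Divide row 2 by 2; eliminate column x from the other rows.
After both pivots, the entry at constraint row 1, column u3 is 1/2.

1/2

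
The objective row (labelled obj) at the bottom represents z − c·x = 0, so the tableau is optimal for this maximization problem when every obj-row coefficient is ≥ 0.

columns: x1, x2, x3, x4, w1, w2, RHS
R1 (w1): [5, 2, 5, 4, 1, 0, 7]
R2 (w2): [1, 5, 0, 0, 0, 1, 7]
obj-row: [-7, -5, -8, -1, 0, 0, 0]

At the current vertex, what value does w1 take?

w1 is basic (row 1); its value is the RHS of that row, 7.

7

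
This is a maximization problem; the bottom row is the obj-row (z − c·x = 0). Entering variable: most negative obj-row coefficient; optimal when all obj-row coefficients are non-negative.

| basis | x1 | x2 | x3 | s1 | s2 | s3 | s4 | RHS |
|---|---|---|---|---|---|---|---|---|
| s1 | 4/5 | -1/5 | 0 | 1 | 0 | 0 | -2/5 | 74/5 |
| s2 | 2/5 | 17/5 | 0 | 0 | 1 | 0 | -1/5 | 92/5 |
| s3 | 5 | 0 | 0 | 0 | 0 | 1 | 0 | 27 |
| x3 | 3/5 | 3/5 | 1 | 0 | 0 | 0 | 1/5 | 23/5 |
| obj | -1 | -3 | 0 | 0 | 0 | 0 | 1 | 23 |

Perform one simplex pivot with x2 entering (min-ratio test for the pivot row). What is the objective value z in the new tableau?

Ratio test on column x2 — row 1: entry -1/5 ≤ 0; row 2: (92/5)/(17/5) = 92/17; row 3: entry 0 ≤ 0; row 4: (23/5)/(3/5) = 23/3. Minimum is 92/17 at row 2 (s2 leaves); pivot element 17/5.
Pivot on row 2; the obj-row RHS becomes 23 − (-3)·(92/17) = 667/17.

667/17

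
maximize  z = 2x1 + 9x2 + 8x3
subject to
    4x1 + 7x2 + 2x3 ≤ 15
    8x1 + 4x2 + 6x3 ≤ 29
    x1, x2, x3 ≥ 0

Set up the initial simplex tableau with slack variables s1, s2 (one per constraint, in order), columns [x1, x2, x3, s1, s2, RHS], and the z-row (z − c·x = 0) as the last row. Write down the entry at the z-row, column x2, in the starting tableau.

-9

The z-row carries the negated objective coefficients: the x2 entry is -9.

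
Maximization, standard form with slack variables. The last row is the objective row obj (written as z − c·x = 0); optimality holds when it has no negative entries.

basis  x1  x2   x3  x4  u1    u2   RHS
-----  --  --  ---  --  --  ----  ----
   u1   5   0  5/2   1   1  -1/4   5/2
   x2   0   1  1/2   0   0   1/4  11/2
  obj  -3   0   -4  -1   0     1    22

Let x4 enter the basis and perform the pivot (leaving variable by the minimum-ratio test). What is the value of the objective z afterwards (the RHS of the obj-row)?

49/2

Ratio test on column x4 — row 1: (5/2)/1 = 5/2; row 2: entry 0 ≤ 0. Minimum is 5/2 at row 1 (u1 leaves); pivot element 1.
Pivot on row 1; the obj-row RHS becomes 22 − (-1)·(5/2) = 49/2.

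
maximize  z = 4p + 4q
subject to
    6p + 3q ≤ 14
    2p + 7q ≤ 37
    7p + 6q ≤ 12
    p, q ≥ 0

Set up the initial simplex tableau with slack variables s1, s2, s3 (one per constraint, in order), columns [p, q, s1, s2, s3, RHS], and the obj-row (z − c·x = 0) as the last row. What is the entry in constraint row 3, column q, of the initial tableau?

Constraint 3 has coefficient 6 on q.

6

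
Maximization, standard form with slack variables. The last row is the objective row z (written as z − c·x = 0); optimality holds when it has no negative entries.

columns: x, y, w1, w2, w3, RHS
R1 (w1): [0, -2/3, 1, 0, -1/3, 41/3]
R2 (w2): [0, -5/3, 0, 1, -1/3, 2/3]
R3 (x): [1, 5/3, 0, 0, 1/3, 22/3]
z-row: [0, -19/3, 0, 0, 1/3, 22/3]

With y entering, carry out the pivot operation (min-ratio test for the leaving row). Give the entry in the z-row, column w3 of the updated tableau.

Ratio test on column y — row 1: entry -2/3 ≤ 0; row 2: entry -5/3 ≤ 0; row 3: (22/3)/(5/3) = 22/5. Minimum is 22/5 at row 3 (x leaves); pivot element 5/3.
Divide row 3 by 5/3; eliminate column y from the other rows.
z-row update in column w3: 1/3 − (-19/3)·(1/5) = 8/5.

8/5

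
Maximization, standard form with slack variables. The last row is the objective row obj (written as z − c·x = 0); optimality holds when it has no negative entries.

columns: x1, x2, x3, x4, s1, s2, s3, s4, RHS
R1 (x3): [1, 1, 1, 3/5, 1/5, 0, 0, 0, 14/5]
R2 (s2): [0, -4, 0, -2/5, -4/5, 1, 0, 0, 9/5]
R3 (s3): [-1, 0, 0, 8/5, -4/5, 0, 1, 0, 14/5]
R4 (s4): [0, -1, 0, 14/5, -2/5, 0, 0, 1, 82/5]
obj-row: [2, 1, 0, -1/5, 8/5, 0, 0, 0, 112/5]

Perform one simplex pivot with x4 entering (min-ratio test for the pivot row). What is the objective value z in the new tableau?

91/4

Ratio test on column x4 — row 1: (14/5)/(3/5) = 14/3; row 2: entry -2/5 ≤ 0; row 3: (14/5)/(8/5) = 7/4; row 4: (82/5)/(14/5) = 41/7. Minimum is 7/4 at row 3 (s3 leaves); pivot element 8/5.
Pivot on row 3; the obj-row RHS becomes 112/5 − (-1/5)·(7/4) = 91/4.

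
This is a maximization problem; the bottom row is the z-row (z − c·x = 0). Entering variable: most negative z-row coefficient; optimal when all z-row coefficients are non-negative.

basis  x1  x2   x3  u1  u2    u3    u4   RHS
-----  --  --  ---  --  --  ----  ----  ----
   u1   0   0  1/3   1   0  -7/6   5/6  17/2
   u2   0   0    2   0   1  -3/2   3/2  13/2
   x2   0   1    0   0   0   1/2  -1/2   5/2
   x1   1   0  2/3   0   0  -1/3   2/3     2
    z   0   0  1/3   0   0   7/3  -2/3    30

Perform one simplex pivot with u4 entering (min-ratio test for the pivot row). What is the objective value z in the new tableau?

Ratio test on column u4 — row 1: (17/2)/(5/6) = 51/5; row 2: (13/2)/(3/2) = 13/3; row 3: entry -1/2 ≤ 0; row 4: 2/(2/3) = 3. Minimum is 3 at row 4 (x1 leaves); pivot element 2/3.
Pivot on row 4; the z-row RHS becomes 30 − (-2/3)·3 = 32.

32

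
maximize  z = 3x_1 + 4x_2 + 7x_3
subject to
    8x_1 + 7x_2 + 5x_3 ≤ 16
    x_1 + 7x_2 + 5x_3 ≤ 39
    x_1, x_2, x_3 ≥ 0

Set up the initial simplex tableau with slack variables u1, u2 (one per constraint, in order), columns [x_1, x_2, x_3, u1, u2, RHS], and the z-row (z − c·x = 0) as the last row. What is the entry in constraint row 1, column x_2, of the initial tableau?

Constraint 1 has coefficient 7 on x_2.

7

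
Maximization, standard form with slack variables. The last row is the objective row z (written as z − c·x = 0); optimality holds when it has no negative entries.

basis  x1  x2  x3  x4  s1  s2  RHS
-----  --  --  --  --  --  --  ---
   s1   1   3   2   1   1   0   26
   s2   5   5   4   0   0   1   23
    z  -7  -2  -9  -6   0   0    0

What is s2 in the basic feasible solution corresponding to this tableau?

23

s2 is basic (row 2); its value is the RHS of that row, 23.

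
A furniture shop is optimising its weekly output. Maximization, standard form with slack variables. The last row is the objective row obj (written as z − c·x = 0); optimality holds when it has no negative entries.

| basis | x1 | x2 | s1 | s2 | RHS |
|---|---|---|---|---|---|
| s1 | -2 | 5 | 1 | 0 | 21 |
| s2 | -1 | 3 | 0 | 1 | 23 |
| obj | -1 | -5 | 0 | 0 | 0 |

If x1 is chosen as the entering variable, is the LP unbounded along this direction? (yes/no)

Every constraint-row entry in column x1 is ≤ 0, so increasing x1 is unbounded.

yes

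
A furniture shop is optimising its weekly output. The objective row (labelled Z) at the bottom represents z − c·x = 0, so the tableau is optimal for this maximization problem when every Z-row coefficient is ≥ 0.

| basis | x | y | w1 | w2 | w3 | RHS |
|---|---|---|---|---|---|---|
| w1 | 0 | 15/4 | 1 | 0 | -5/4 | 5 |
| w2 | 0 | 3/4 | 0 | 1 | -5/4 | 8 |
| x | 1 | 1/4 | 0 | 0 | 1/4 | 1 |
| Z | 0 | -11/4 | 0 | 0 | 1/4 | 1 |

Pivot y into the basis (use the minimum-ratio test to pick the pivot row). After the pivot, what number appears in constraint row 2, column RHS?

7

Ratio test on column y — row 1: 5/(15/4) = 4/3; row 2: 8/(3/4) = 32/3; row 3: 1/(1/4) = 4. Minimum is 4/3 at row 1 (w1 leaves); pivot element 15/4.
Divide row 1 by 15/4; eliminate column y from the other rows.
Row 2 update in column RHS: 8 − (3/4)·(4/3) = 7.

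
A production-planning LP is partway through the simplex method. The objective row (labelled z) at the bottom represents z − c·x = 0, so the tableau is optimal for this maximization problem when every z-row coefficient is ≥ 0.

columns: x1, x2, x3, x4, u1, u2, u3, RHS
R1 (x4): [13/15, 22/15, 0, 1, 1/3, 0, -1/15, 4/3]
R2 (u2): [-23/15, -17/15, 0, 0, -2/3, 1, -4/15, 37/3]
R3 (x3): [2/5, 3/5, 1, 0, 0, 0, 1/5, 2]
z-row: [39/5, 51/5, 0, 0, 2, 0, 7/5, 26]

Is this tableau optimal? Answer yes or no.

Every z-row coefficient is ≥ 0, so the tableau is optimal.

yes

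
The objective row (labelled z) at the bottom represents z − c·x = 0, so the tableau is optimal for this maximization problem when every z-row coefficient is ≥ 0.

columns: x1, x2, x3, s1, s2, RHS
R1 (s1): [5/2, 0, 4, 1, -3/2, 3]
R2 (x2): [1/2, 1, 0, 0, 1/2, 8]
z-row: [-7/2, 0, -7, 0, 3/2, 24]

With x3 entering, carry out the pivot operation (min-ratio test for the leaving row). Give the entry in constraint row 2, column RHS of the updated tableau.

Ratio test on column x3 — row 1: 3/4 = 3/4; row 2: entry 0 ≤ 0. Minimum is 3/4 at row 1 (s1 leaves); pivot element 4.
Divide row 1 by 4; eliminate column x3 from the other rows.
Row 2 update in column RHS: 8 − 0·(3/4) = 8.

8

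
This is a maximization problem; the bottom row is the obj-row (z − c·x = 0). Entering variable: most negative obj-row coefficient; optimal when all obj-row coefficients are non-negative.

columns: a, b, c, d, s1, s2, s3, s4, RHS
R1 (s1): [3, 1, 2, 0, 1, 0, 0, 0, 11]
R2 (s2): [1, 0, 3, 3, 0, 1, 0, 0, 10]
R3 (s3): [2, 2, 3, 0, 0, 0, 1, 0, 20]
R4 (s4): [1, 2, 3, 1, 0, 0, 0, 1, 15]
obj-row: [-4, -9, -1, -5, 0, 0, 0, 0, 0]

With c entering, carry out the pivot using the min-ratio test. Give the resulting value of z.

10/3

Ratio test on column c — row 1: 11/2 = 11/2; row 2: 10/3 = 10/3; row 3: 20/3 = 20/3; row 4: 15/3 = 5. Minimum is 10/3 at row 2 (s2 leaves); pivot element 3.
Pivot on row 2; the obj-row RHS becomes 0 − (-1)·(10/3) = 10/3.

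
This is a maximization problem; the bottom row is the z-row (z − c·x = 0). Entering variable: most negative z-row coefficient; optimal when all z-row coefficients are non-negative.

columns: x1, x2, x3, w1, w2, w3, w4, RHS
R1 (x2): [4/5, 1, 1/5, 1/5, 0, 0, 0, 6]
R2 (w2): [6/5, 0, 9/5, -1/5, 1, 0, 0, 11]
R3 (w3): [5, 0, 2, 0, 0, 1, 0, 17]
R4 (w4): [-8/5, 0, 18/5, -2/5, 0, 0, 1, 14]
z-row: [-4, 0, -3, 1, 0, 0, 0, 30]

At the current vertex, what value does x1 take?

0

x1 is not in the basis, so in the current basic feasible solution x1 = 0.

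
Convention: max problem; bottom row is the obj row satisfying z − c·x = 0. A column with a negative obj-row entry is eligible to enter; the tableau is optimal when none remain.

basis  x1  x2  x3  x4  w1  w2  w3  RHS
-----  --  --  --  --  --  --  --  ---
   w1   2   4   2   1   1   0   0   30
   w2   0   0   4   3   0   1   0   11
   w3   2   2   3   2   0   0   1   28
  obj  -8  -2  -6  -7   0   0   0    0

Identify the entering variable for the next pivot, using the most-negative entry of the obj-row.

Negative obj-row entries: x1: -8, x2: -2, x3: -6, x4: -7.
The most negative is -8 in column x1, so x1 enters.

x1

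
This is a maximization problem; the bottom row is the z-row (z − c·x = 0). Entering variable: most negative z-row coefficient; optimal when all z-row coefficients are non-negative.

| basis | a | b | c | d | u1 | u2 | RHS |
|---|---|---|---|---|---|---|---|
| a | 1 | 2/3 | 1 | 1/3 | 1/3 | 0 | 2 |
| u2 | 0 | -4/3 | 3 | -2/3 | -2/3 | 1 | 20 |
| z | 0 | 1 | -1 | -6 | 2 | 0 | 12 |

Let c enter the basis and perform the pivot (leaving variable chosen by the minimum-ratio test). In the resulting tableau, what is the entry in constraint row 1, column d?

Ratio test on column c — row 1: 2/1 = 2; row 2: 20/3 = 20/3. Minimum is 2 at row 1 (a leaves); pivot element 1.
Divide row 1 by 1; eliminate column c from the other rows.
In the new row 1, the d entry is the old entry divided by the pivot: (1/3)/1 = 1/3.

1/3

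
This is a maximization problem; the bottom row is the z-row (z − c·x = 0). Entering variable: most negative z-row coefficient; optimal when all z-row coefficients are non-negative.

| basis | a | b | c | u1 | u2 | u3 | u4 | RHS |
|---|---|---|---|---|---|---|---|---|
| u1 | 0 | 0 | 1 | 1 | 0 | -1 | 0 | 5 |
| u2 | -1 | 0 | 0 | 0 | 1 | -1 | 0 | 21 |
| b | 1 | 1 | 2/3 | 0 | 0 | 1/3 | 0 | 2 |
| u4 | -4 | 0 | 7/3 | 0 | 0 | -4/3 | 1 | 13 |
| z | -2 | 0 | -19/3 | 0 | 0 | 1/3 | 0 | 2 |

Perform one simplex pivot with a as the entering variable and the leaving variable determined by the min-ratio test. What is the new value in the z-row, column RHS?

6

Ratio test on column a — row 1: entry 0 ≤ 0; row 2: entry -1 ≤ 0; row 3: 2/1 = 2; row 4: entry -4 ≤ 0. Minimum is 2 at row 3 (b leaves); pivot element 1.
Divide row 3 by 1; eliminate column a from the other rows.
z-row update in column RHS: 2 − (-2)·2 = 6.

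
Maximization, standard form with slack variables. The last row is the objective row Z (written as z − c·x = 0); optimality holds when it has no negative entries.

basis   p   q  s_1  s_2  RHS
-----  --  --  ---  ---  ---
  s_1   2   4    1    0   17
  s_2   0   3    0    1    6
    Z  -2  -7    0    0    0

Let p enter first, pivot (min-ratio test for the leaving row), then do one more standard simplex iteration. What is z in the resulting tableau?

Ratio test on column p — row 1: 17/2 = 17/2; row 2: entry 0 ≤ 0. Minimum is 17/2 at row 1 (s_1 leaves); pivot element 2.
Pivot on row 1; the Z-row RHS becomes 0 − (-2)·(17/2) = 17.
Next entering variable (most negative Z-row entry -3): q.
Ratio test on column q — row 1: (17/2)/2 = 17/4; row 2: 6/3 = 2. Minimum is 2 at row 2 (s_2 leaves); pivot element 3.
After the second pivot the Z-row RHS is 17 − (-3)·2 = 23.

23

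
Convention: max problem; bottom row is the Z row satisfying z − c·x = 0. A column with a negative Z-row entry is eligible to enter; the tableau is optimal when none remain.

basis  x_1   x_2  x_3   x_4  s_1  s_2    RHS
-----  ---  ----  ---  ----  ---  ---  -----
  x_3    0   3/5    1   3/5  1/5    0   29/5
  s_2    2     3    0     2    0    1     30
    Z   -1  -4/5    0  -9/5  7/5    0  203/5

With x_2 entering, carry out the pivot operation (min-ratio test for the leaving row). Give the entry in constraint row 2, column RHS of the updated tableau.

Ratio test on column x_2 — row 1: (29/5)/(3/5) = 29/3; row 2: 30/3 = 10. Minimum is 29/3 at row 1 (x_3 leaves); pivot element 3/5.
Divide row 1 by 3/5; eliminate column x_2 from the other rows.
Row 2 update in column RHS: 30 − 3·(29/3) = 1.

1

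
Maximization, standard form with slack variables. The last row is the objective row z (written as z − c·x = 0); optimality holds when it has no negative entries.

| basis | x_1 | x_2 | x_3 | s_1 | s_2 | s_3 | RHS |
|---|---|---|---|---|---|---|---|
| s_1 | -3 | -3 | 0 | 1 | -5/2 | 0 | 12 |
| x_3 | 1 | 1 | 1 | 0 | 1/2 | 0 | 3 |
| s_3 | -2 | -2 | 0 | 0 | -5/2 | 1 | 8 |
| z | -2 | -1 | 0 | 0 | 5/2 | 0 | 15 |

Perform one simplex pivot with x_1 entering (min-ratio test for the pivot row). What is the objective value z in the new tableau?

Ratio test on column x_1 — row 1: entry -3 ≤ 0; row 2: 3/1 = 3; row 3: entry -2 ≤ 0. Minimum is 3 at row 2 (x_3 leaves); pivot element 1.
Pivot on row 2; the z-row RHS becomes 15 − (-2)·3 = 21.

21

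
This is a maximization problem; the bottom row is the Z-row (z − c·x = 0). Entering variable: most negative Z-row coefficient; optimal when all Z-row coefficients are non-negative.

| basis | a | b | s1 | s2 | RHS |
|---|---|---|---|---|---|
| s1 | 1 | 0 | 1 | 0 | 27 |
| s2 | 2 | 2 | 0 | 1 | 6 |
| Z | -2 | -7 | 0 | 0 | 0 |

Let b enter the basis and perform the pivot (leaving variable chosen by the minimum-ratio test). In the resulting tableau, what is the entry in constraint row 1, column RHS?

27

Ratio test on column b — row 1: entry 0 ≤ 0; row 2: 6/2 = 3. Minimum is 3 at row 2 (s2 leaves); pivot element 2.
Divide row 2 by 2; eliminate column b from the other rows.
Row 1 update in column RHS: 27 − 0·3 = 27.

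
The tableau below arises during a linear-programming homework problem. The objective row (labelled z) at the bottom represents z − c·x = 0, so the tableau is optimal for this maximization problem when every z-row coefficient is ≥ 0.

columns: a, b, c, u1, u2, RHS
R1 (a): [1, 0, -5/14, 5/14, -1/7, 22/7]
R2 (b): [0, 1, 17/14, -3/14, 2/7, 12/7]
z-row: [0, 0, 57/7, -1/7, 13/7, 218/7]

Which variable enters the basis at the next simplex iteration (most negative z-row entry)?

u1

Negative z-row entries: u1: -1/7.
The most negative is -1/7 in column u1, so u1 enters.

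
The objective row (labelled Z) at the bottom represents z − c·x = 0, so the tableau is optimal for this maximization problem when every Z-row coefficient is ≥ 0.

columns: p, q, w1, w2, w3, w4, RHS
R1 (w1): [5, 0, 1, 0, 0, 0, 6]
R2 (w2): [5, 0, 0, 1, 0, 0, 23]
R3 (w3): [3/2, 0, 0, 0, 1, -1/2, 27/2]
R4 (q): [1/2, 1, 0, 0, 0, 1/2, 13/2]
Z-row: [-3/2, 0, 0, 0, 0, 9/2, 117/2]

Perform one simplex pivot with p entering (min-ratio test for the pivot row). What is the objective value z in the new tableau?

603/10

Ratio test on column p — row 1: 6/5 = 6/5; row 2: 23/5 = 23/5; row 3: (27/2)/(3/2) = 9; row 4: (13/2)/(1/2) = 13. Minimum is 6/5 at row 1 (w1 leaves); pivot element 5.
Pivot on row 1; the Z-row RHS becomes 117/2 − (-3/2)·(6/5) = 603/10.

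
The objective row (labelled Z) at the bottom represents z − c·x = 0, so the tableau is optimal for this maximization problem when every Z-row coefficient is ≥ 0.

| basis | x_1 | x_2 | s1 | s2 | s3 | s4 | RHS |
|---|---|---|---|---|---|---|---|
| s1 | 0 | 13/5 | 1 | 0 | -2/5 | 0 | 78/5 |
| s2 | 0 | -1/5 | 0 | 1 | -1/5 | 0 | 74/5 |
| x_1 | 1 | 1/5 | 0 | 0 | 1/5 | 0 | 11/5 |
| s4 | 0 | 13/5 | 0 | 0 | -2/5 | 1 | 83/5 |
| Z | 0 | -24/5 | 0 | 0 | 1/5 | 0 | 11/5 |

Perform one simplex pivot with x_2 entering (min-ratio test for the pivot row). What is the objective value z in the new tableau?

Ratio test on column x_2 — row 1: (78/5)/(13/5) = 6; row 2: entry -1/5 ≤ 0; row 3: (11/5)/(1/5) = 11; row 4: (83/5)/(13/5) = 83/13. Minimum is 6 at row 1 (s1 leaves); pivot element 13/5.
Pivot on row 1; the Z-row RHS becomes 11/5 − (-24/5)·6 = 31.

31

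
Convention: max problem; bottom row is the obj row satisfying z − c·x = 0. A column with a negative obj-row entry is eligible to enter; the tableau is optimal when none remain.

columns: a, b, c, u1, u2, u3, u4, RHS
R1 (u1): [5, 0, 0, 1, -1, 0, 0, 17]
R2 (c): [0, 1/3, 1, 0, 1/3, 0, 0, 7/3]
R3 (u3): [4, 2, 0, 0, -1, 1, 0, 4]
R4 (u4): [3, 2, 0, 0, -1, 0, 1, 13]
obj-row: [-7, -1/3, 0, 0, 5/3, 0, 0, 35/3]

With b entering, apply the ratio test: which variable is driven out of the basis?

Column b entries and ratios — u1: 0 ≤ 0, skip; c: (7/3)/(1/3) = 7; u3: 4/2 = 2; u4: 13/2 = 13/2.
Smallest ratio is 2 in the row of u3, so u3 leaves.

u3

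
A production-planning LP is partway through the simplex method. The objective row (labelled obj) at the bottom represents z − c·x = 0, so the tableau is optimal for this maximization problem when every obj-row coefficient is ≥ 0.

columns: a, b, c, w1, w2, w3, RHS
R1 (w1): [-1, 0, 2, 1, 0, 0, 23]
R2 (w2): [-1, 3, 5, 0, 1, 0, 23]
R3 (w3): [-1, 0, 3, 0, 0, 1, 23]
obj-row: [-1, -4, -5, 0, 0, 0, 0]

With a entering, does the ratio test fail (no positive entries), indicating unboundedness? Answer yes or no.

yes

Every constraint-row entry in column a is ≤ 0, so increasing a is unbounded.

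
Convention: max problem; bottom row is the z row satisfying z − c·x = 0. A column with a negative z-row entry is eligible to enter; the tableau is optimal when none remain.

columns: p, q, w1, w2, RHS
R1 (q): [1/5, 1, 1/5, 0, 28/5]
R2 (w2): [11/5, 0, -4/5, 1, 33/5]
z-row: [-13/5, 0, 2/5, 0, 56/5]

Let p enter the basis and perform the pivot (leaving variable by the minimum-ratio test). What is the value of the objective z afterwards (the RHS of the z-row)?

Ratio test on column p — row 1: (28/5)/(1/5) = 28; row 2: (33/5)/(11/5) = 3. Minimum is 3 at row 2 (w2 leaves); pivot element 11/5.
Pivot on row 2; the z-row RHS becomes 56/5 − (-13/5)·3 = 19.

19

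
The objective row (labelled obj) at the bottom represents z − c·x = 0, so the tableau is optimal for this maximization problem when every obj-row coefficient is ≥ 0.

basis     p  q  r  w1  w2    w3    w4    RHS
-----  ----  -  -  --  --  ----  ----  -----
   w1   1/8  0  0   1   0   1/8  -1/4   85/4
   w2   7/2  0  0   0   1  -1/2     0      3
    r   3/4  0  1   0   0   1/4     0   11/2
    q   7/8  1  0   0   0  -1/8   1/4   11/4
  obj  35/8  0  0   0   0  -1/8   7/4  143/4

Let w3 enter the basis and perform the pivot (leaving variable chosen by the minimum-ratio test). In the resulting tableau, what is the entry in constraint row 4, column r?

1/2

Ratio test on column w3 — row 1: (85/4)/(1/8) = 170; row 2: entry -1/2 ≤ 0; row 3: (11/2)/(1/4) = 22; row 4: entry -1/8 ≤ 0. Minimum is 22 at row 3 (r leaves); pivot element 1/4.
Divide row 3 by 1/4; eliminate column w3 from the other rows.
Row 4 update in column r: 0 − (-1/8)·4 = 1/2.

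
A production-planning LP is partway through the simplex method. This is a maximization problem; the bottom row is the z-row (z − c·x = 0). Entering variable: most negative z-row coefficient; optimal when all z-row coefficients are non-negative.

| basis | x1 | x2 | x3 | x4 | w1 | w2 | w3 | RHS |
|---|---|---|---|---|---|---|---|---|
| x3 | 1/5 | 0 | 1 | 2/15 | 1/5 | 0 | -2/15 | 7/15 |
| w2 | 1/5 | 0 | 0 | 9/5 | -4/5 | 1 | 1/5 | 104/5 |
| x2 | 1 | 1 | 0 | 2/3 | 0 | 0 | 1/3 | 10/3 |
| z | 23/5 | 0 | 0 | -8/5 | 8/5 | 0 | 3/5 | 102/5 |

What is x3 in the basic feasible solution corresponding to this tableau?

7/15

x3 is basic (row 1); its value is the RHS of that row, 7/15.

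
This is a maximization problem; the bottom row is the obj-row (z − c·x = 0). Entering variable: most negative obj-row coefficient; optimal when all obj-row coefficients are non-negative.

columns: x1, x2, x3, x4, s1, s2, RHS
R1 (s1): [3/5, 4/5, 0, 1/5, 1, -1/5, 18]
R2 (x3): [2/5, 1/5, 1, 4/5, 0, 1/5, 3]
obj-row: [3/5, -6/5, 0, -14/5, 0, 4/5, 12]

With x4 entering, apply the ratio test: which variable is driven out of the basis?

Column x4 entries and ratios — s1: 18/(1/5) = 90; x3: 3/(4/5) = 15/4.
Smallest ratio is 15/4 in the row of x3, so x3 leaves.

x3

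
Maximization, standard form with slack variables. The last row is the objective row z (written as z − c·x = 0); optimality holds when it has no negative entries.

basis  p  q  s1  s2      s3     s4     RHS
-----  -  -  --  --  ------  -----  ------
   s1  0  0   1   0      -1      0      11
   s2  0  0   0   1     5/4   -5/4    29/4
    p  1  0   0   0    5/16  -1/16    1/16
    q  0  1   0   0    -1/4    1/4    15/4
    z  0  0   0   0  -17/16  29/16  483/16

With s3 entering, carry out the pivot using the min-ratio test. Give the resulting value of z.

152/5

Ratio test on column s3 — row 1: entry -1 ≤ 0; row 2: (29/4)/(5/4) = 29/5; row 3: (1/16)/(5/16) = 1/5; row 4: entry -1/4 ≤ 0. Minimum is 1/5 at row 3 (p leaves); pivot element 5/16.
Pivot on row 3; the z-row RHS becomes 483/16 − (-17/16)·(1/5) = 152/5.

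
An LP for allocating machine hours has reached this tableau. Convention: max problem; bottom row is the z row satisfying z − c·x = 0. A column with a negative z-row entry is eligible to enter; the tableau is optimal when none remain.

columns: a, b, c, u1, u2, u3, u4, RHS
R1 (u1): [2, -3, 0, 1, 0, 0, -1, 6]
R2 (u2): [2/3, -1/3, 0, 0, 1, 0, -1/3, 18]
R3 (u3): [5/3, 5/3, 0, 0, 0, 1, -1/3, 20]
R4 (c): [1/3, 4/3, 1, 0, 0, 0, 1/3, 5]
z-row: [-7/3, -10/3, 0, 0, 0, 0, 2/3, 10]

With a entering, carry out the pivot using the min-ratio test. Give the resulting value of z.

Ratio test on column a — row 1: 6/2 = 3; row 2: 18/(2/3) = 27; row 3: 20/(5/3) = 12; row 4: 5/(1/3) = 15. Minimum is 3 at row 1 (u1 leaves); pivot element 2.
Pivot on row 1; the z-row RHS becomes 10 − (-7/3)·3 = 17.

17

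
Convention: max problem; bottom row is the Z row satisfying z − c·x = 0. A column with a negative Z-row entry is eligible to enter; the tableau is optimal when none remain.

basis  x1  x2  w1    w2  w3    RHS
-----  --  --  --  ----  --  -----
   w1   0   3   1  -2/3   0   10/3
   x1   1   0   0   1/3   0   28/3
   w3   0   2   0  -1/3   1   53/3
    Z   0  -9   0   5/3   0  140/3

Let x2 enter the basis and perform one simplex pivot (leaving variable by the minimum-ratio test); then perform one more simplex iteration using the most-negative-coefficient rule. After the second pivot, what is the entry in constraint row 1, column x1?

2/3

Ratio test on column x2 — row 1: (10/3)/3 = 10/9; row 2: entry 0 ≤ 0; row 3: (53/3)/2 = 53/6. Minimum is 10/9 at row 1 (w1 leaves); pivot element 3.
Divide row 1 by 3; eliminate column x2 from the other rows.
Second iteration: most negative Z-row entry is -1/3 in column w2, so w2 enters.
Ratio test on column w2 — row 1: entry -2/9 ≤ 0; row 2: (28/3)/(1/3) = 28; row 3: (139/9)/(1/9) = 139. Minimum is 28 at row 2 (x1 leaves); pivot element 1/3.
Divide row 2 by 1/3; eliminate column w2 from the other rows.
After both pivots, the entry at constraint row 1, column x1 is 2/3.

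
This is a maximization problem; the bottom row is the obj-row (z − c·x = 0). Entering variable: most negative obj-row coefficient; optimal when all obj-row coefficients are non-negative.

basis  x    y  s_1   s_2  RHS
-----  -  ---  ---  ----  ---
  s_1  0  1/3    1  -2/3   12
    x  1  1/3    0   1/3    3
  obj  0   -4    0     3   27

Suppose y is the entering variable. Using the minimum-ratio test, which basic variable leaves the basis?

x

Column y entries and ratios — s_1: 12/(1/3) = 36; x: 3/(1/3) = 9.
Smallest ratio is 9 in the row of x, so x leaves.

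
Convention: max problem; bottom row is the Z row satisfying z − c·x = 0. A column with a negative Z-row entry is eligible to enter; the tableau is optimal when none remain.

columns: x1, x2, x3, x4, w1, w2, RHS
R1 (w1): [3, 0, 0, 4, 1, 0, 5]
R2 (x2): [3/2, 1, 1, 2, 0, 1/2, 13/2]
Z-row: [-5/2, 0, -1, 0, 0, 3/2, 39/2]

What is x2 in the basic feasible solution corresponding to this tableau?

13/2

x2 is basic (row 2); its value is the RHS of that row, 13/2.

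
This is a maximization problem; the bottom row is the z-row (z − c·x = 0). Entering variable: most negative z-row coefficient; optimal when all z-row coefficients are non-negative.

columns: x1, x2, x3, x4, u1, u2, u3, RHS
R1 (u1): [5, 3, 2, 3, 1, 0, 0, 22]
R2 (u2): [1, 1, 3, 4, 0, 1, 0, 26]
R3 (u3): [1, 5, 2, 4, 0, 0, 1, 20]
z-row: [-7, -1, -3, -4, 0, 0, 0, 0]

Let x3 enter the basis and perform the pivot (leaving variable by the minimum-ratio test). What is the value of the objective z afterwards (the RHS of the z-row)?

26

Ratio test on column x3 — row 1: 22/2 = 11; row 2: 26/3 = 26/3; row 3: 20/2 = 10. Minimum is 26/3 at row 2 (u2 leaves); pivot element 3.
Pivot on row 2; the z-row RHS becomes 0 − (-3)·(26/3) = 26.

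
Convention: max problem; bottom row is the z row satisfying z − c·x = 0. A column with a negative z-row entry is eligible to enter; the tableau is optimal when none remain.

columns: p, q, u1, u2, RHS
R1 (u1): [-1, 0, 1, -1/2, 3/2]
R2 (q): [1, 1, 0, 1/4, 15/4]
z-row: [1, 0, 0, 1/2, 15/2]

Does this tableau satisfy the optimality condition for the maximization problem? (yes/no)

Every z-row coefficient is ≥ 0, so the tableau is optimal.

yes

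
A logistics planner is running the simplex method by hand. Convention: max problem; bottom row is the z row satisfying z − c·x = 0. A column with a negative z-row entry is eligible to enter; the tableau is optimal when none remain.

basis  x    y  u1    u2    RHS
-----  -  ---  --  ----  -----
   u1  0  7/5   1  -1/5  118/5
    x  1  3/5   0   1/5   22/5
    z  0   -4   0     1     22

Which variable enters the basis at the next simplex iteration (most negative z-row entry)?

Negative z-row entries: y: -4.
The most negative is -4 in column y, so y enters.

y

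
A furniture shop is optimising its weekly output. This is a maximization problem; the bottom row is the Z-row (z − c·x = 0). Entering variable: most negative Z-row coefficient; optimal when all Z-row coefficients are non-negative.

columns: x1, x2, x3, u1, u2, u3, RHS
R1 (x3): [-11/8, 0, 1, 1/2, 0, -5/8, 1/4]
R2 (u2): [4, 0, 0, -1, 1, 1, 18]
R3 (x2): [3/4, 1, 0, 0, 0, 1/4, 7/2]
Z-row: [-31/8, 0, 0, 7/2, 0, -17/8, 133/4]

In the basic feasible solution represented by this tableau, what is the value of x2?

7/2

x2 is basic (row 3); its value is the RHS of that row, 7/2.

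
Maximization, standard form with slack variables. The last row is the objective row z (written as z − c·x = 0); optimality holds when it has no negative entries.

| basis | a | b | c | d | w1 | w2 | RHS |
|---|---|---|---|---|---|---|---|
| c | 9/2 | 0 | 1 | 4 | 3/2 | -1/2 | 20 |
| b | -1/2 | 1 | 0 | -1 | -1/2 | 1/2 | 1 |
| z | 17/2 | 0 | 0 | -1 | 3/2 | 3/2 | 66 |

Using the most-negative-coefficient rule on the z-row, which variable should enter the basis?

Negative z-row entries: d: -1.
The most negative is -1 in column d, so d enters.

d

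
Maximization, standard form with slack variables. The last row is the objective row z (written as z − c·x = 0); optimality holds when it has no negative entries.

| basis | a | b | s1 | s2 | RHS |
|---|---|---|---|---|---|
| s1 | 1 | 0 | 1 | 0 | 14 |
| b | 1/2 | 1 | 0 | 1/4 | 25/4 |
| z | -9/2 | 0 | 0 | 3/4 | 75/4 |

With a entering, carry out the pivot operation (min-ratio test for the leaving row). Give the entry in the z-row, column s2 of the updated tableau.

3

Ratio test on column a — row 1: 14/1 = 14; row 2: (25/4)/(1/2) = 25/2. Minimum is 25/2 at row 2 (b leaves); pivot element 1/2.
Divide row 2 by 1/2; eliminate column a from the other rows.
z-row update in column s2: 3/4 − (-9/2)·(1/2) = 3.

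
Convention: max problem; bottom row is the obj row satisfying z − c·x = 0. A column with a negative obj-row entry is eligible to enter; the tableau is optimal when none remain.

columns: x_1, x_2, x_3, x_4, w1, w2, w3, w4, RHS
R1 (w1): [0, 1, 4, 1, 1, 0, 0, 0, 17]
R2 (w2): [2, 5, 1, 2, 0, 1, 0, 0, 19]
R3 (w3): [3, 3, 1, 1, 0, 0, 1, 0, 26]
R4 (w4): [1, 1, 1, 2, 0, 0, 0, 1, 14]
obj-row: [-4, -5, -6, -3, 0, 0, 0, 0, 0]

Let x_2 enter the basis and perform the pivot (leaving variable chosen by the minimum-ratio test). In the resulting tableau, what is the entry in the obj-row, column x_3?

-5

Ratio test on column x_2 — row 1: 17/1 = 17; row 2: 19/5 = 19/5; row 3: 26/3 = 26/3; row 4: 14/1 = 14. Minimum is 19/5 at row 2 (w2 leaves); pivot element 5.
Divide row 2 by 5; eliminate column x_2 from the other rows.
obj-row update in column x_3: -6 − (-5)·(1/5) = -5.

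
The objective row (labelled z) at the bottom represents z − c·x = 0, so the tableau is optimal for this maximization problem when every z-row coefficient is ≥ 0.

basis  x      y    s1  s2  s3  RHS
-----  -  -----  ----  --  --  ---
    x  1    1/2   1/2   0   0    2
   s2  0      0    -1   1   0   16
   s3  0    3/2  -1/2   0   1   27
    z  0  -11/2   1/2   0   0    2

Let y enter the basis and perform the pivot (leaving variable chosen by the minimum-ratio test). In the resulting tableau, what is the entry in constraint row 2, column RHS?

16

Ratio test on column y — row 1: 2/(1/2) = 4; row 2: entry 0 ≤ 0; row 3: 27/(3/2) = 18. Minimum is 4 at row 1 (x leaves); pivot element 1/2.
Divide row 1 by 1/2; eliminate column y from the other rows.
Row 2 update in column RHS: 16 − 0·4 = 16.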